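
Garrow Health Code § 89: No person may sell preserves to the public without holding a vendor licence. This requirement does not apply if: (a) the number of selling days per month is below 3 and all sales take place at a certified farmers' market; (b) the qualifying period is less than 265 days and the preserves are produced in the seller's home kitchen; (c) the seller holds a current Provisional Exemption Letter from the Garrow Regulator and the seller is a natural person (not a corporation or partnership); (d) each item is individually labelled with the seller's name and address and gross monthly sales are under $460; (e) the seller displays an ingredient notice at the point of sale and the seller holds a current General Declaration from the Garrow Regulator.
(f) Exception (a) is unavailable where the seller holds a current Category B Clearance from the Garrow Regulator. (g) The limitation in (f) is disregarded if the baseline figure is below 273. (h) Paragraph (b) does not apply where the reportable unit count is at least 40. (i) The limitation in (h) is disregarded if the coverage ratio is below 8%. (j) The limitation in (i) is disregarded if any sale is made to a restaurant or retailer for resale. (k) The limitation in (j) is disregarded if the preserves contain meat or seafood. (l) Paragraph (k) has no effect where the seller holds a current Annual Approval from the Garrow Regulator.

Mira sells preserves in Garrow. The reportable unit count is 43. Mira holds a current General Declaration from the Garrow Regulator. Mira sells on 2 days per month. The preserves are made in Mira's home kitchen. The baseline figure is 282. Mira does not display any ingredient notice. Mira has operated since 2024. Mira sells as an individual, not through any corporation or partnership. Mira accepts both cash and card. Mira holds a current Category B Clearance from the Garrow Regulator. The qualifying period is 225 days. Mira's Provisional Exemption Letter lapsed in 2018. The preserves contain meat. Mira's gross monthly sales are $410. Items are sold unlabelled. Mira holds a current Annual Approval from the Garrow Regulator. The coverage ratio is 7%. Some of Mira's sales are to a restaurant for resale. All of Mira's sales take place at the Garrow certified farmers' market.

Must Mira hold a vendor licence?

Yes — Mira must hold a vendor licence.

All of (a)'s requirements are met (the number of selling days per month is 2, below the 3 limit; all sales are at a certified farmers' market). However, paragraphs (f)–(g) must be considered: (f) operates against (a): a current Category B Clearance is held. (g), which would lift (f), is not triggered — the baseline figure is 282, not below 273. Exception (a) does not apply.
Exception (b) is satisfied on its face — the qualifying period is 225 days, less than the 265 days limit; the preserves are home-kitchen produced. But: (h) applies — the reportable unit count is 43, meeting the 40 threshold. (i) is triggered (the coverage ratio is 7%, below the 8% limit), but yields to (j): (j) operates — some sales are to a restaurant for resale. (k) would limit (j) — the preserves contain meat — but (l) sets (k) aside: (l) operates against (k): a current Annual Approval is held. So (b) is unavailable.
Exception (c) does not apply: no current Provisional Exemption Letter is held.
Exception (d) does not apply: items are sold unlabelled.
Exception (e) requires that the seller displays an ingredient notice at the point of sale; but no ingredient notice is displayed, so (e) is unavailable.
No exception displaces § 89.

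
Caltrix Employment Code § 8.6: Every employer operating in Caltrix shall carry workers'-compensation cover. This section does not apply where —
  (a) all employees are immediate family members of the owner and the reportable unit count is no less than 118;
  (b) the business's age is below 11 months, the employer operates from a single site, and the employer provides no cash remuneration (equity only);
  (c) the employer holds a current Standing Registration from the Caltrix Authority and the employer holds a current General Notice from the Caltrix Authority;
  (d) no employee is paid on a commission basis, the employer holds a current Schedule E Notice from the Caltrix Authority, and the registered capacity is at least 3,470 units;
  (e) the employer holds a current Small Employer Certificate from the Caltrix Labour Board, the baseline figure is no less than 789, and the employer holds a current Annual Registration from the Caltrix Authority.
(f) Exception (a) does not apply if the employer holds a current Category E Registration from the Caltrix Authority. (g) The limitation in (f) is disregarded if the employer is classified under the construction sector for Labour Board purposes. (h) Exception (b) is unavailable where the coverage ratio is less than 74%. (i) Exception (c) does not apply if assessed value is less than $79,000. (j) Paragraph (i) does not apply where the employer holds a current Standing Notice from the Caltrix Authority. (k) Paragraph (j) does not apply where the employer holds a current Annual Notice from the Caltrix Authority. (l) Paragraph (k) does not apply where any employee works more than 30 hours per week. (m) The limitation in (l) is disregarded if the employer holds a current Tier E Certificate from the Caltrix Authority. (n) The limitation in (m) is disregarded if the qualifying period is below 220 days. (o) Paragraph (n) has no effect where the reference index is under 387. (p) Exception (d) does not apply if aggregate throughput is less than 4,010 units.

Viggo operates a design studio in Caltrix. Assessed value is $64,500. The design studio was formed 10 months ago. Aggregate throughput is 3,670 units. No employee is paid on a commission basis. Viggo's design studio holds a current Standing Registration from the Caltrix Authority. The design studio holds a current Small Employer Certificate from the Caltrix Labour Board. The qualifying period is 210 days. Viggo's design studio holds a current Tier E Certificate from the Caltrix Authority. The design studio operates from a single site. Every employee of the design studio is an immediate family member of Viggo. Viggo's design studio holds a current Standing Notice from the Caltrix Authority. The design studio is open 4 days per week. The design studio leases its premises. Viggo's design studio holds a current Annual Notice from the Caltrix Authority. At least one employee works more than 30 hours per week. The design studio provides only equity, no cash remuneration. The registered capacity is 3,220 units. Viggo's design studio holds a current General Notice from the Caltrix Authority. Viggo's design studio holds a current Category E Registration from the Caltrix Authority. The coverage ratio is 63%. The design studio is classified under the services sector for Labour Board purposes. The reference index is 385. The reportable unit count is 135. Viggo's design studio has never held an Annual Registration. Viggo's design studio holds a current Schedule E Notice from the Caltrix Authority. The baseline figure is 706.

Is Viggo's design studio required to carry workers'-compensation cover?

Exception (a)'s conditions are all satisfied: every employee is an immediate family member; the reportable unit count is 135, meeting the 118 threshold. But: (f) applies — a current Category E Registration is held. (g), which would lift (f), does not operate here — the design studio is classified under the services sector. Exception (a) does not apply.
All of (b)'s requirements are met (the business's age is 10 months, below the 11 months limit; the employer operates from a single site; remuneration is equity-only). Turning to paragraph (h): (h) operates against (b): the coverage ratio is 63%, less than the 74% limit. Exception (b) does not apply.
All of (c)'s requirements are met (a current Standing Registration is held; a current General Notice is held). But applying paragraphs (i)–(o): (i) is triggered — assessed value is $64,500, less than the $79,000 limit. (j) would limit (i) — a current Standing Notice is held — but (k) sets (j) aside: (k) operates against (j): a current Annual Notice is held. (l) is engaged (at least one employee exceeds 30 hours/week), but is set aside by (m): (m) is engaged — a current Tier E Certificate is held. (n) would limit (m) — the qualifying period is 210 days, below the 220 days limit — but (o) sets (n) aside: (o) applies — the reference index is 385, under the 387 limit. (c) is therefore removed.
Exception (d) fails — the registered capacity is 3,220 units, short of 3,470 units.
Exception (e) requires that the baseline figure is no less than 789; but the baseline figure is 706, short of 789, so (e) is unavailable.
Every exception is unavailable, so the rule governs.

Yes — Viggo's design studio must carry workers'-compensation cover.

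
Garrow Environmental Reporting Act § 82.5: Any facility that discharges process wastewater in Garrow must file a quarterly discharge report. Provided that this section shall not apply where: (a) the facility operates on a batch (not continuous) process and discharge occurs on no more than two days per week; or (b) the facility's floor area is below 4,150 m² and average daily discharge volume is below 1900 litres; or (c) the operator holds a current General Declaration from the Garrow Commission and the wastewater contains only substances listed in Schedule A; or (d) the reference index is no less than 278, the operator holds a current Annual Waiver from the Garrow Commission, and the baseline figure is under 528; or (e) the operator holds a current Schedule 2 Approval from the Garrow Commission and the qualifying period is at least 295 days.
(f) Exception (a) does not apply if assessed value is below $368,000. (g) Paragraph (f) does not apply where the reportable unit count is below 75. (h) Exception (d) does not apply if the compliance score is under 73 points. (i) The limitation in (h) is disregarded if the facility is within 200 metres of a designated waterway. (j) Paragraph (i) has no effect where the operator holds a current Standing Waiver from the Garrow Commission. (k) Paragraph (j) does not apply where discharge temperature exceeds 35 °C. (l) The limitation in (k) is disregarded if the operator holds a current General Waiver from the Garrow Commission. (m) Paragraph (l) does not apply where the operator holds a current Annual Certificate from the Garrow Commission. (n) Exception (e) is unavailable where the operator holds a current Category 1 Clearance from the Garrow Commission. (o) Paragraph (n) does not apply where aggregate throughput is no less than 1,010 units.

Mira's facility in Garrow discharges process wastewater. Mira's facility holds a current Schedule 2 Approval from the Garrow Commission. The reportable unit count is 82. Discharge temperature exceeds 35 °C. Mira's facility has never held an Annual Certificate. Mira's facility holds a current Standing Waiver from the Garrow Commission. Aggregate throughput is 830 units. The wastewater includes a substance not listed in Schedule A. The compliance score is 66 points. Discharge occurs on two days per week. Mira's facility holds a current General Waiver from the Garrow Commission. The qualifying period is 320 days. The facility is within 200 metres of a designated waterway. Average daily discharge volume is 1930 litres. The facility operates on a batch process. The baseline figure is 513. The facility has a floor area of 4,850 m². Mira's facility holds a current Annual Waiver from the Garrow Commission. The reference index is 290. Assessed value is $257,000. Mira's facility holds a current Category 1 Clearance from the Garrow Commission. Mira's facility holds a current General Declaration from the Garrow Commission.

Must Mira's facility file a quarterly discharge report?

Yes — Mira's facility must file a quarterly discharge report.

Exception (a)'s conditions are all satisfied: the facility operates on a batch process; discharge occurs on no more than two days per week. But: (f) operates — assessed value is $257,000, below the $368,000 limit. (g) is not triggered (the reportable unit count is 82, not below 75), so (f) stands. (a) is therefore removed.
Exception (b) does not apply: the facility's floor area is 4,850 m², not below 4,150 m².
Exception (c) does not apply: the wastewater includes a non-Schedule-A substance.
All of (d)'s requirements are met (the reference index is 290, meeting the 278 threshold; a current Annual Waiver is held; the baseline figure is 513, under the 528 limit). Turning to paragraphs (h)–(m): (h) operates against (d): the compliance score is 66 points, under the 73 points limit. (i) is engaged (the facility is within 200 m of a designated waterway), but is itself disapplied by (j): (j) applies — a current Standing Waiver is held. (k) would limit (j) — discharge temperature exceeds 35 °C — but (l) sets (k) aside: (l) operates against (k): a current General Waiver is held. (m), which would lift (l), is not triggered — there is no Annual Certificate in force. So (d) is unavailable.
Exception (e): a current Schedule 2 Approval is held; the qualifying period is 320 days, meeting the 295 days threshold — every condition holds. Turning to paragraphs (n)–(o): (n) applies — a current Category 1 Clearance is held. (o) is inapplicable (aggregate throughput is 830 units, short of 1,010 units), so (n) stands. Exception (e) does not apply.
No exception is made out. Mira's facility falls within the general rule.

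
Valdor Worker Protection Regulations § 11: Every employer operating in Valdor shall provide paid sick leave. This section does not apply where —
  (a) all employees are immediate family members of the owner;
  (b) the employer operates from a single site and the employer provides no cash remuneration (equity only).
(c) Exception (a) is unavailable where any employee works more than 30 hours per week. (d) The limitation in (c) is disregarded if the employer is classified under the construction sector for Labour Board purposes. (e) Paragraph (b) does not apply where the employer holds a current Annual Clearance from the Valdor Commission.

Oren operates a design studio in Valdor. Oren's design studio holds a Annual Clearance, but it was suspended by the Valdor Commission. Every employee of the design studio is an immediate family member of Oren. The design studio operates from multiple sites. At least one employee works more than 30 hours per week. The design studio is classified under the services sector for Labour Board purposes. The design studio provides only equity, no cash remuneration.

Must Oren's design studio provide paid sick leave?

Yes — Oren's design studio must provide paid sick leave.

Exception (a): every employee is an immediate family member — every condition holds. However, paragraphs (c)–(d) must be considered: (c) is engaged — at least one employee exceeds 30 hours/week. (d), which would lift (c), is inapplicable — the design studio is classified under the services sector. Exception (a) does not apply.
Exception (b) requires that the employer operates from a single site; but the employer operates from multiple sites, so (b) is unavailable.
No exception is made out. Oren's design studio falls within the general rule.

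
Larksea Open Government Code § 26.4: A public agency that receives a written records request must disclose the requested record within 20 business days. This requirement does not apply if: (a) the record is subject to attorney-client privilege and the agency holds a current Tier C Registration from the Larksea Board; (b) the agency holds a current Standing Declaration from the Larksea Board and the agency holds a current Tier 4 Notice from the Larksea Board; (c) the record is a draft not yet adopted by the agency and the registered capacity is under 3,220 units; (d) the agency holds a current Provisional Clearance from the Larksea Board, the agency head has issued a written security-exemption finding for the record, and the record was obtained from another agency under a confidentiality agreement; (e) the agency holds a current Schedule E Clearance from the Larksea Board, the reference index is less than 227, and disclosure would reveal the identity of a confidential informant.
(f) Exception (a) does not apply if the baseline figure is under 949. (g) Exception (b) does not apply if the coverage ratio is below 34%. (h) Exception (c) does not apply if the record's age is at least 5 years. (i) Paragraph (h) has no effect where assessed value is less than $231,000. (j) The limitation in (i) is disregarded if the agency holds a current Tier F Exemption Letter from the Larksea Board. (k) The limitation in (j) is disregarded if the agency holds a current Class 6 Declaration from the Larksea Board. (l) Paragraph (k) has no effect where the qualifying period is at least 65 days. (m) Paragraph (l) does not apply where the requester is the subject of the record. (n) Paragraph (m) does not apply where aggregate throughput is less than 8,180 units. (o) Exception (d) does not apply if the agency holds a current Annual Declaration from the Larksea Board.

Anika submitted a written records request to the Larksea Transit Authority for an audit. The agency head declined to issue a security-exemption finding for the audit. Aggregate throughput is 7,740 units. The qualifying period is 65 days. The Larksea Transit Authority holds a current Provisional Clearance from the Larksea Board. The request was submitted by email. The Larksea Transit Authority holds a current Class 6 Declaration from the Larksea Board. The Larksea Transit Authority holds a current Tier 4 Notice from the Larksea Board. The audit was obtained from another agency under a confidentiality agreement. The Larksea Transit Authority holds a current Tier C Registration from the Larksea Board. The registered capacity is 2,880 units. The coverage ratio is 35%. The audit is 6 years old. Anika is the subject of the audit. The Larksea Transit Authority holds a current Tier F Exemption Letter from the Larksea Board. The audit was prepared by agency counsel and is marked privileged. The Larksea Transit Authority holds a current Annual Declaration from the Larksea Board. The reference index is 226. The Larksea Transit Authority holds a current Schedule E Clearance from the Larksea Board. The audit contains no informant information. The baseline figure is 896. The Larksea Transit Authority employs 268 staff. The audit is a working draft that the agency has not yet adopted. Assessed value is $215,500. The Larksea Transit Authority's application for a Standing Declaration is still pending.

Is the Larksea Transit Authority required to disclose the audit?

Yes — the Larksea Transit Authority must disclose the audit.

All of (a)'s requirements are met (the audit is privileged; a current Tier C Registration is held). But: (f) operates — the baseline figure is 896, under the 949 limit. Exception (a) does not apply.
Exception (b) does not apply: the Standing Declaration is not current.
Exception (c): the audit is an unadopted draft; the registered capacity is 2,880 units, under the 3,220 units limit — every condition holds. However, paragraphs (h)–(n) must be considered: (h) operates against (c): the record's age is 6 years, meeting the 5 years threshold. (i) would limit (h) — assessed value is $215,500, less than the $231,000 limit — but (j) sets (i) aside: (j) operates against (i): a current Tier F Exemption Letter is held. (k) would limit (j) — a current Class 6 Declaration is held — but (l) sets (k) aside: (l) operates against (k): the qualifying period is 65 days, meeting the 65 days threshold. (m) is triggered (Anika is the subject of the audit), but is itself disapplied by (n): (n) operates against (m): aggregate throughput is 7,740 units, less than the 8,180 units limit. Exception (c) does not apply.
Exception (d) fails — the agency head declined to issue a security-exemption finding.
Exception (e) requires that disclosure would reveal the identity of a confidential informant; but the audit contains no informant information, so (e) is unavailable.
Every exception is unavailable, so the rule governs.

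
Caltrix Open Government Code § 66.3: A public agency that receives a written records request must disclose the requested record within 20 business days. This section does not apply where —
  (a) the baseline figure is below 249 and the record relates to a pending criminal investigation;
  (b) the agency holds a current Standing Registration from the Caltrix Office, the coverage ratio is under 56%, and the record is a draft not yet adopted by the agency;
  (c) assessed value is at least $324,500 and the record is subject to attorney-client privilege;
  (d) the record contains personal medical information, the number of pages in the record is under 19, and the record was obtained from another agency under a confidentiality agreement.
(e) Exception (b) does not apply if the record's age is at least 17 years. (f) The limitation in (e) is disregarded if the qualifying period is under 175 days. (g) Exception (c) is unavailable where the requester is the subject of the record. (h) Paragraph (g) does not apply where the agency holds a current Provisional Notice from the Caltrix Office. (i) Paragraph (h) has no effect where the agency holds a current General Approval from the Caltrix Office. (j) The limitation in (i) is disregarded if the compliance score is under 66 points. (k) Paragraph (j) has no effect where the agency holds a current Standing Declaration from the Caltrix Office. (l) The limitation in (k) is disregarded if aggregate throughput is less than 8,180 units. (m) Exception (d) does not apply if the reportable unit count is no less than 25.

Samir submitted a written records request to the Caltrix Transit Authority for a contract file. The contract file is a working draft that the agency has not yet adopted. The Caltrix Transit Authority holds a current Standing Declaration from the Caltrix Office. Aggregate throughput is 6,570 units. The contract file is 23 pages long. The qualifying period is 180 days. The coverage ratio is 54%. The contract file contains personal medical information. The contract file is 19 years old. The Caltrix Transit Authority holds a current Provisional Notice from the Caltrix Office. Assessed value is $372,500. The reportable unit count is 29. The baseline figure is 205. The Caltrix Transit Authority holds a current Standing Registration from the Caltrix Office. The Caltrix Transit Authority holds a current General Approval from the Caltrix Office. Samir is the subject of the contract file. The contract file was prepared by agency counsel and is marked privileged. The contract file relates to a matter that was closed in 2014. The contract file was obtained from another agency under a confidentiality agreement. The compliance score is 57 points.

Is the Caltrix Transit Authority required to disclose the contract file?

No — exception (c) applies; the Caltrix Transit Authority is not required to disclose the contract file.

Exception (a) requires that the record relates to a pending criminal investigation; but the contract file relates to a closed matter, so (a) is unavailable.
Exception (b)'s conditions are all satisfied: a current Standing Registration is held; the coverage ratio is 54%, under the 56% limit; the contract file is an unadopted draft. However, paragraphs (e)–(f) must be considered: (e) is engaged — the record's age is 19 years, meeting the 17 years threshold. (f) is not engaged (the qualifying period is 180 days, not under 175 days), so (e) stands. (b) is therefore removed.
Exception (c)'s conditions are all satisfied: assessed value is $372,500, meeting the $324,500 threshold; the contract file is privileged. Considering the limiting provisions: (g) would limit (c) — Samir is the subject of the contract file — but (h) sets (g) aside: (h) applies — a current Provisional Notice is held. (i) operates (a current General Approval is held), but is itself disapplied by (j): (j) operates against (i): the compliance score is 57 points, under the 66 points limit. (k) is triggered (a current Standing Declaration is held), but is overridden by (l): (l) is engaged — aggregate throughput is 6,570 units, less than the 8,180 units limit. So (c) applies.
Exception (d) does not apply: the number of pages in the record is 23, not under 19.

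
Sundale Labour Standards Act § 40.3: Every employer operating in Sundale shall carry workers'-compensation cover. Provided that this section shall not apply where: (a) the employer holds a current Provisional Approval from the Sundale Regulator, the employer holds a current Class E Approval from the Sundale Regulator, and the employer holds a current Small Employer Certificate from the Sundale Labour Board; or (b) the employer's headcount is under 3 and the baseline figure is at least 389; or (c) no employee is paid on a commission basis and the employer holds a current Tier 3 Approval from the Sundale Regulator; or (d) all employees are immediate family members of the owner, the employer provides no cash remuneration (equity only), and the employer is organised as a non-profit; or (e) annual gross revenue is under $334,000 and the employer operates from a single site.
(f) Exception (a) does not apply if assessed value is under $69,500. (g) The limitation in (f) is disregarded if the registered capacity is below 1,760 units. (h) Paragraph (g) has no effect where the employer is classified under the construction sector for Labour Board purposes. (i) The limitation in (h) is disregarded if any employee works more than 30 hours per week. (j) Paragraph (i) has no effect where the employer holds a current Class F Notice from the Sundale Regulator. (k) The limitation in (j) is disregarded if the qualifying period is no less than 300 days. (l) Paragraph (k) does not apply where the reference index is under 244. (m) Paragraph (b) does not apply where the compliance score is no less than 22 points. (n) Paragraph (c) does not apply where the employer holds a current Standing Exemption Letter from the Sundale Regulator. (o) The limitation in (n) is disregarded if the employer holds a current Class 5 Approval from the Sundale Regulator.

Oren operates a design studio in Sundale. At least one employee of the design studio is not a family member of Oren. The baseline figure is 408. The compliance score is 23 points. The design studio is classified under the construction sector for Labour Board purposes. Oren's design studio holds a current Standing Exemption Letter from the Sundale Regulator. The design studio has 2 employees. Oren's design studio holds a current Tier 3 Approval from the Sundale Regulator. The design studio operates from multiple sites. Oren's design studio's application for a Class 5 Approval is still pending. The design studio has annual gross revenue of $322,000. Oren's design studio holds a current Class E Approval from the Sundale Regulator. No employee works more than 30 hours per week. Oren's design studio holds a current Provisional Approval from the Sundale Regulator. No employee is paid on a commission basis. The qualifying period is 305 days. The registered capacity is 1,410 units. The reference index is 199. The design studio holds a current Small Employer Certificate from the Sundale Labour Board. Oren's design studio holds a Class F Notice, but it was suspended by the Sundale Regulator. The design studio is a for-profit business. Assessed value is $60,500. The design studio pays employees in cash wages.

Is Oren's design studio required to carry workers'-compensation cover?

Yes — Oren's design studio must carry workers'-compensation cover.

Exception (a): a current Provisional Approval is held; a current Class E Approval is held; a current Small Employer Certificate is held — every condition holds. Turning to paragraphs (f)–(l): (f) is triggered — assessed value is $60,500, under the $69,500 limit. (g) would limit (f) — the registered capacity is 1,410 units, below the 1,760 units limit — but (h) sets (g) aside: (h) operates against (g): the design studio is classified under the construction sector. (i), which would lift (h), does not operate here — no employee exceeds 30 hours/week. (a) is therefore removed.
Exception (b)'s conditions are all satisfied: the employer's headcount is 2, under the 3 limit; the baseline figure is 408, meeting the 389 threshold. However, paragraph (m) must be considered: (m) operates against (b): the compliance score is 23 points, meeting the 22 points threshold. (b) is therefore removed.
All of (c)'s requirements are met (no employee is paid on commission; a current Tier 3 Approval is held). Turning to paragraphs (n)–(o): (n) is engaged — a current Standing Exemption Letter is held. (o), which would lift (n), is inapplicable — the Class 5 Approval is not current. Exception (c) does not apply.
Exception (d) requires that all employees are immediate family members of the owner; but at least one employee is not a family member, so (d) is unavailable.
Exception (e) requires that the employer operates from a single site; but the employer operates from multiple sites, so (e) is unavailable.
No exception applies. The general rule governs.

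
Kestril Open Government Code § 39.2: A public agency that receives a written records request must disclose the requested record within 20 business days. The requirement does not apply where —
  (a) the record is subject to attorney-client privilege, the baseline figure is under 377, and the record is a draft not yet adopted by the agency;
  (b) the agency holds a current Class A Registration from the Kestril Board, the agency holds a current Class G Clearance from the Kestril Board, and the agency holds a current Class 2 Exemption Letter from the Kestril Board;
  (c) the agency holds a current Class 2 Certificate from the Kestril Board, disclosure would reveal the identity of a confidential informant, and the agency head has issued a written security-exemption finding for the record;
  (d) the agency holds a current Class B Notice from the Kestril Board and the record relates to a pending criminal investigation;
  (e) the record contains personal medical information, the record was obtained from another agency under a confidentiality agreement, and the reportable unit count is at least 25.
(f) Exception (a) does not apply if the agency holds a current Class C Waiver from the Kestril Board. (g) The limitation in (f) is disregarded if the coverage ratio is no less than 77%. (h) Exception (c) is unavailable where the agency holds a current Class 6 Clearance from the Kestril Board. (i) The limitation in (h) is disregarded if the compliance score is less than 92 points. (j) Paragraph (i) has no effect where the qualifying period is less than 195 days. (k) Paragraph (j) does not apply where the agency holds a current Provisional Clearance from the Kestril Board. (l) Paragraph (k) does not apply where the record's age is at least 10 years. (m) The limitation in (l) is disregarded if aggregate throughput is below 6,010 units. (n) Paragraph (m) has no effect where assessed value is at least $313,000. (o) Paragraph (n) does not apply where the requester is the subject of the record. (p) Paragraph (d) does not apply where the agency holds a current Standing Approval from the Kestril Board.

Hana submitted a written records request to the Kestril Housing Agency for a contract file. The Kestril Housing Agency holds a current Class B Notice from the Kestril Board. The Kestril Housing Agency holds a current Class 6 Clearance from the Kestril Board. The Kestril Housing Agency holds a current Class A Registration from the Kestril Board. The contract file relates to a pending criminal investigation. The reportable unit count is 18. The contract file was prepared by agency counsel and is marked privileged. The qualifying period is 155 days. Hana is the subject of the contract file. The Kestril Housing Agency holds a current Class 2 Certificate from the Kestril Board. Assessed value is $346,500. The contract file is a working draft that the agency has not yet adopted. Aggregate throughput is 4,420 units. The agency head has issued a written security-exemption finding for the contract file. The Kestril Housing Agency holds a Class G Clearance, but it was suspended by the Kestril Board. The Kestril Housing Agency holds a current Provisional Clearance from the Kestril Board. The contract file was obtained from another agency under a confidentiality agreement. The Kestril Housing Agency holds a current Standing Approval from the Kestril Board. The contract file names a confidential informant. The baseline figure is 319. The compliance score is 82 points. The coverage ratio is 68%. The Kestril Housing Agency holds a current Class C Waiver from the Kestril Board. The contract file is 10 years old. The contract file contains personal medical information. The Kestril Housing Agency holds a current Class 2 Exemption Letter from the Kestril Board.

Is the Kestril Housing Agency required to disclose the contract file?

No — exception (c) applies; the Kestril Housing Agency is not required to disclose the contract file.

Exception (a) is satisfied on its face — the contract file is privileged; the baseline figure is 319, under the 377 limit; the contract file is an unadopted draft. Turning to paragraphs (f)–(g): (f) operates against (a): a current Class C Waiver is held. (g), which would lift (f), does not operate here — the coverage ratio is 68%, short of 77%. Exception (a) does not apply.
Exception (b) requires that the agency holds a current Class G Clearance from the Kestril Board; but the Class G Clearance is not current, so (b) is unavailable.
All of (c)'s requirements are met (a current Class 2 Certificate is held; the contract file names a confidential informant; a written security-exemption finding has been issued). Under paragraphs (h)–(o): (h) would limit (c) — a current Class 6 Clearance is held — but (i) sets (h) aside: (i) is triggered — the compliance score is 82 points, less than the 92 points limit. (j) would limit (i) — the qualifying period is 155 days, less than the 195 days limit — but (k) sets (j) aside: (k) operates — a current Provisional Clearance is held. (l) would limit (k) — the record's age is 10 years, meeting the 10 years threshold — but (m) sets (l) aside: (m) operates against (l): aggregate throughput is 4,420 units, below the 6,010 units limit. (n) would limit (m) — assessed value is $346,500, meeting the $313,000 threshold — but (o) sets (n) aside: (o) operates — Hana is the subject of the contract file. So (c) applies.
Exception (d)'s conditions are all satisfied: a current Class B Notice is held; the contract file relates to a pending investigation. But applying paragraph (p): (p) operates against (d): a current Standing Approval is held. So (d) is unavailable.
Exception (e) requires that the reportable unit count is at least 25; but the reportable unit count is 18, short of 25, so (e) is unavailable.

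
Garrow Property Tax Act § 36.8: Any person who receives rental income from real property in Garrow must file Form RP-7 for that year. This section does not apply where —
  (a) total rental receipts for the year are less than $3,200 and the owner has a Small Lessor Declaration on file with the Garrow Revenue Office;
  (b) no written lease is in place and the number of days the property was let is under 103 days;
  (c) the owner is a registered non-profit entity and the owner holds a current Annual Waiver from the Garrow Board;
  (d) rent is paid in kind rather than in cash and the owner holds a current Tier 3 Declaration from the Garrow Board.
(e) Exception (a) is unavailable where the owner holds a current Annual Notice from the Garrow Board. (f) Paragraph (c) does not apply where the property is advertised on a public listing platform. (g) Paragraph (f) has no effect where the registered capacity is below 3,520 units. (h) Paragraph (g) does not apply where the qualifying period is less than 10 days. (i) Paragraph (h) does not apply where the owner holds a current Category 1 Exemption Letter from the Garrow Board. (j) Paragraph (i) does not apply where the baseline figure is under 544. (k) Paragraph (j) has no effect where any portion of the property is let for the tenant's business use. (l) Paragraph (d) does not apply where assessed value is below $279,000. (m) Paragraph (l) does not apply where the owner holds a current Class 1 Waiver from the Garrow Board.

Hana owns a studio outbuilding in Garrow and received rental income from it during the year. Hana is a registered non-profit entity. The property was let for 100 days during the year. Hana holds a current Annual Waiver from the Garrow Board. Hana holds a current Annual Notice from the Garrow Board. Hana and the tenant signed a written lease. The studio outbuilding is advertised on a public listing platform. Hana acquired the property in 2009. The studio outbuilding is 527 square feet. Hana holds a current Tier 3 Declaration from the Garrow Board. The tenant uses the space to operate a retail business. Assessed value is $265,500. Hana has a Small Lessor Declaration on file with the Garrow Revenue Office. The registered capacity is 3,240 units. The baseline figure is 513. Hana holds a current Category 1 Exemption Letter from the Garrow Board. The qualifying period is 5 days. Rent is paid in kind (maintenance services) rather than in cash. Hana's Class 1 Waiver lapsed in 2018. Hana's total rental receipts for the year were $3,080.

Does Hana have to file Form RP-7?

No — exception (c) applies; Hana is not required to file Form RP-7.

Exception (a): total rental receipts for the year are $3,080, less than the $3,200 limit; a Small Lessor Declaration is on file — every condition holds. Turning to paragraph (e): (e) is triggered — a current Annual Notice is held. So (a) is unavailable.
Exception (b) does not apply: a written lease is in place.
Exception (c)'s conditions are all satisfied: Hana is a registered non-profit; a current Annual Waiver is held. As to paragraphs (f)–(k): (f) would limit (c) — the property is publicly advertised — but (g) sets (f) aside: (g) applies — the registered capacity is 3,240 units, below the 3,520 units limit. (h) operates (the qualifying period is 5 days, less than the 10 days limit), but is itself disapplied by (i): (i) operates against (h): a current Category 1 Exemption Letter is held. (j) operates (the baseline figure is 513, under the 544 limit), but is set aside by (k): (k) operates against (j): the space is let for business use. (c) remains available.
Exception (d) is satisfied on its face — rent is paid in kind; a current Tier 3 Declaration is held. Turning to paragraphs (l)–(m): (l) operates — assessed value is $265,500, below the $279,000 limit. (m), which would lift (l), does not operate here — there is no Class 1 Waiver in force. Exception (d) does not apply.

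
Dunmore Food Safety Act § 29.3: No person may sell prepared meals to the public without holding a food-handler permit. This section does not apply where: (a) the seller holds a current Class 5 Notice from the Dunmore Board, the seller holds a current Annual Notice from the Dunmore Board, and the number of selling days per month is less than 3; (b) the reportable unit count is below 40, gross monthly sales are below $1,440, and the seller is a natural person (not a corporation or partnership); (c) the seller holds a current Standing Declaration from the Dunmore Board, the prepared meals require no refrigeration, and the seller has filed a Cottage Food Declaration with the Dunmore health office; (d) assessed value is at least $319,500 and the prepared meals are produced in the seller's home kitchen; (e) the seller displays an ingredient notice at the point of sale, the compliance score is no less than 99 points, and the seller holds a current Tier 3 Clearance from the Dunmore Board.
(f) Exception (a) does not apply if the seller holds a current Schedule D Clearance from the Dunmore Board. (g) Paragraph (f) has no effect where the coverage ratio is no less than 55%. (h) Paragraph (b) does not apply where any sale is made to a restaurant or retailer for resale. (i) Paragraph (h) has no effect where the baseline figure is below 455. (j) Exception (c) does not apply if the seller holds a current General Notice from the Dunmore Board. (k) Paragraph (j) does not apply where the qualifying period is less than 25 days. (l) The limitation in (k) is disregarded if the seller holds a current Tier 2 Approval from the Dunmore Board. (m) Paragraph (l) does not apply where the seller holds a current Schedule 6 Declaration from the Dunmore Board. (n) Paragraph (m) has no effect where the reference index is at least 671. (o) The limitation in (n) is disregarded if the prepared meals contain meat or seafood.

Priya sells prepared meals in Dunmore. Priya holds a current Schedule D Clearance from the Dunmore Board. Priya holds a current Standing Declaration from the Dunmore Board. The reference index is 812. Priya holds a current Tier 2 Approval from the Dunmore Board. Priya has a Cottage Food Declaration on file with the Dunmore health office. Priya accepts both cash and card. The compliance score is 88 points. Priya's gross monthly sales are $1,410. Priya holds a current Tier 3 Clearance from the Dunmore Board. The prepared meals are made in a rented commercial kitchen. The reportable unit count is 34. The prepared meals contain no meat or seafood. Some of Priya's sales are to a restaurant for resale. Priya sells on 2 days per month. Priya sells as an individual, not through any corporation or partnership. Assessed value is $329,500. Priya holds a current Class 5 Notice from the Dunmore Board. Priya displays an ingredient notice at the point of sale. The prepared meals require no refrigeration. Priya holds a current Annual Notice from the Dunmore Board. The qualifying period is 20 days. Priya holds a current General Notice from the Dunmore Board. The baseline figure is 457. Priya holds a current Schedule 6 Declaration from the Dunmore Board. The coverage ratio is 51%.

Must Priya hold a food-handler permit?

Yes — Priya must hold a food-handler permit.

Exception (a): a current Class 5 Notice is held; a current Annual Notice is held; the number of selling days per month is 2, less than the 3 limit — every condition holds. But: (f) applies — a current Schedule D Clearance is held. (g), which would lift (f), is not engaged — the coverage ratio is 51%, short of 55%. (a) is therefore removed.
Exception (b): the reportable unit count is 34, below the 40 limit; gross monthly sales are $1,410, below the $1,440 limit; the seller is a natural person — every condition holds. However, paragraphs (h)–(i) must be considered: (h) applies — some sales are to a restaurant for resale. (i) is inapplicable (the baseline figure is 457, not below 455), so (h) stands. (b) is therefore removed.
All of (c)'s requirements are met (a current Standing Declaration is held; the prepared meals are shelf-stable; a Cottage Food Declaration is on file). But applying paragraphs (j)–(o): (j) is engaged — a current General Notice is held. (k) operates (the qualifying period is 20 days, less than the 25 days limit), but is set aside by (l): (l) operates against (k): a current Tier 2 Approval is held. (m) would limit (l) — a current Schedule 6 Declaration is held — but (n) sets (m) aside: (n) operates against (m): the reference index is 812, meeting the 671 threshold. (o) does not operate here (the prepared meals contain no meat or seafood), so (n) stands. So (c) is unavailable.
Exception (d) requires that the prepared meals are produced in the seller's home kitchen; but the prepared meals are made in a commercial kitchen, not a home kitchen, so (d) is unavailable.
Exception (e) fails — the compliance score is 88 points, short of 99 points.
No exception applies. The general rule governs.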